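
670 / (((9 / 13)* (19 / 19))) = 8710 / 9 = 967.78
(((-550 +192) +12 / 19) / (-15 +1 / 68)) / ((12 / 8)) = 923440 / 58083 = 15.90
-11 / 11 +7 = 6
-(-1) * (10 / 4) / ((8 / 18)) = 45 / 8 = 5.62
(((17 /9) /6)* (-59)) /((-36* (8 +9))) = 59 /1944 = 0.03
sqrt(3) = 1.73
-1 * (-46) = 46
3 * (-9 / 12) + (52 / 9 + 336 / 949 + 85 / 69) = 4018217 / 785772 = 5.11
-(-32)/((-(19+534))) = -0.06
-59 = -59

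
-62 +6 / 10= -307 / 5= -61.40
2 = 2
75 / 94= 0.80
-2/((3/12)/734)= -5872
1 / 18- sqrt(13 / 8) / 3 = 1 / 18- sqrt(26) / 12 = -0.37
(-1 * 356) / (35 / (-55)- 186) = 3916 / 2053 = 1.91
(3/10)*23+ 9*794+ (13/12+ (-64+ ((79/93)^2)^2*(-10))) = 10599562550533/1496104020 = 7084.78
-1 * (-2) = 2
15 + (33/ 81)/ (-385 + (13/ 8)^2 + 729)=8985629/ 598995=15.00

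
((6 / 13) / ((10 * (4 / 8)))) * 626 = 3756 / 65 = 57.78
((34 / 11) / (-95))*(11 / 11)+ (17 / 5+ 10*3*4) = 128919 / 1045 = 123.37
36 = 36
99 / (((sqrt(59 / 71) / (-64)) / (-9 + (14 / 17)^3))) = 58672.83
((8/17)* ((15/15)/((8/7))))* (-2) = -14/17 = -0.82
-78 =-78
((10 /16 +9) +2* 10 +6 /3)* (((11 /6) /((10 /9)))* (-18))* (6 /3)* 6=-225423 /20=-11271.15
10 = 10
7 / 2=3.50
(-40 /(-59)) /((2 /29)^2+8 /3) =5046 /19883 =0.25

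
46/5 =9.20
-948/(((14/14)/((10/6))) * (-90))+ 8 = 230/9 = 25.56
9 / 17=0.53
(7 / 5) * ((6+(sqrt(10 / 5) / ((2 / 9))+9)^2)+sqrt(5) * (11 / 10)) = 77 * sqrt(5) / 50+567 * sqrt(2) / 5+357 / 2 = 342.32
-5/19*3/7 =-15/133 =-0.11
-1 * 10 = -10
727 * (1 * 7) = 5089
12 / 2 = 6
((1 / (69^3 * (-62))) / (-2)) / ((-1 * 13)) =-0.00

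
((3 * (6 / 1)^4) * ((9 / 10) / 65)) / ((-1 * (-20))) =4374 / 1625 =2.69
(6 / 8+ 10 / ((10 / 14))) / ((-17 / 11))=-9.54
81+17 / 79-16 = 5152 / 79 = 65.22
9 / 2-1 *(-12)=33 / 2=16.50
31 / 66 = 0.47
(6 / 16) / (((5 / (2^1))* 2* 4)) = 3 / 160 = 0.02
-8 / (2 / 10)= -40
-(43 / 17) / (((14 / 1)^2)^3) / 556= -43 / 71169174272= -0.00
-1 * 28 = -28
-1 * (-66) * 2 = 132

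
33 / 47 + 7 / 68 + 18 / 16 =12337 / 6392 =1.93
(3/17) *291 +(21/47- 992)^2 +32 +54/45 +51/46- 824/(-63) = 535042980107009/544142970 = 983276.47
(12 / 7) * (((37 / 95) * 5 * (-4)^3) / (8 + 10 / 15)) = -42624 / 1729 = -24.65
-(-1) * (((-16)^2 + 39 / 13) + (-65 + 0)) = 194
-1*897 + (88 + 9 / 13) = -10508 / 13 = -808.31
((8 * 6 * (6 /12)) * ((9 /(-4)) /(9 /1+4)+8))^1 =2442 /13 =187.85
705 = 705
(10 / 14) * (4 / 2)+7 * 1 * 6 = 304 / 7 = 43.43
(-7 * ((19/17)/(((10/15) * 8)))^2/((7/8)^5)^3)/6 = -74423193305088/196006468053361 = -0.38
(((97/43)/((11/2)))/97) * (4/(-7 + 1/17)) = -68/27907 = -0.00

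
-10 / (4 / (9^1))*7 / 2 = -315 / 4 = -78.75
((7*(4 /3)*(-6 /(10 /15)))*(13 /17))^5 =-1552791667295232 /1419857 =-1093625391.36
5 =5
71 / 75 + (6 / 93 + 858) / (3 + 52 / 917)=1835584403 / 6516975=281.66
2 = 2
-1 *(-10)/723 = 10/723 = 0.01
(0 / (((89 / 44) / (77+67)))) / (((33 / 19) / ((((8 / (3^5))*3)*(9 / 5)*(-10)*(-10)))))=0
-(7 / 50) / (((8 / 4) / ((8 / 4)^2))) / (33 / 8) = -56 / 825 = -0.07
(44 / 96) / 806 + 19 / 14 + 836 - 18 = 110947589 / 135408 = 819.36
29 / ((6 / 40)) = 580 / 3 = 193.33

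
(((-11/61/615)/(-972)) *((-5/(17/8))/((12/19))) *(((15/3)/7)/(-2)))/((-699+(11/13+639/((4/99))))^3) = 36733840/316172864151082163586843657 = 0.00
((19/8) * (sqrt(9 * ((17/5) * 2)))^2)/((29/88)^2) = 5627952/4205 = 1338.40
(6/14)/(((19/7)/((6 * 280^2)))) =1411200/19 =74273.68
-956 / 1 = -956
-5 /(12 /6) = -5 /2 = -2.50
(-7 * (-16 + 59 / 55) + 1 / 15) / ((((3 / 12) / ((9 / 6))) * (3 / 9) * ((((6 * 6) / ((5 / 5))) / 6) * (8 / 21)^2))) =1902033 / 880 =2161.40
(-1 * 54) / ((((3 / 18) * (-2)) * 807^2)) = 18 / 72361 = 0.00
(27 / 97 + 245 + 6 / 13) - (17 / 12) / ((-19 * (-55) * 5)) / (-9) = 174864176837 / 711582300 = 245.74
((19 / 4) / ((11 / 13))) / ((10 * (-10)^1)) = -247 / 4400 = -0.06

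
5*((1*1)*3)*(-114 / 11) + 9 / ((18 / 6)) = -1677 / 11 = -152.45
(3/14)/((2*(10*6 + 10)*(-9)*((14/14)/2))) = -1/2940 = -0.00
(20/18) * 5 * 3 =50/3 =16.67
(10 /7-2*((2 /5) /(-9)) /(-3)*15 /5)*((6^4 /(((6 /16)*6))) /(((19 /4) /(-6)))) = -974.72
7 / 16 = 0.44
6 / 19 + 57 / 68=1491 / 1292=1.15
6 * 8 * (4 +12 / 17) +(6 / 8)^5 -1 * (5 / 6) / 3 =35383099 / 156672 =225.84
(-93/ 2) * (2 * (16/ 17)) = -87.53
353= 353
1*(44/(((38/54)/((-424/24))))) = -20988/19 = -1104.63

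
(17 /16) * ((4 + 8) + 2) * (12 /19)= 357 /38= 9.39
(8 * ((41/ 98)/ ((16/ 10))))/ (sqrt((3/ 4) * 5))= 41 * sqrt(15)/ 147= 1.08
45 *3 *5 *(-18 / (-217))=12150 / 217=55.99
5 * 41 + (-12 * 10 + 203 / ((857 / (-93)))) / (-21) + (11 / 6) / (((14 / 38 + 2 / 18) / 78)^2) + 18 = 982933277643 / 20168638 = 48735.73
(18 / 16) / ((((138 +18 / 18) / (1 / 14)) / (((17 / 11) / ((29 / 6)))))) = 459 / 2483096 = 0.00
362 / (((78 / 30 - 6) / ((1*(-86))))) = 155660 / 17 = 9156.47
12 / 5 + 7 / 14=29 / 10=2.90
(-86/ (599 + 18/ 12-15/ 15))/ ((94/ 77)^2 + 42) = -46354/ 14053043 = -0.00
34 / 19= 1.79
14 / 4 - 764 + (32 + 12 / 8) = -727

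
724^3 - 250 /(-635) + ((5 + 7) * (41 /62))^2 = 46317262122510 /122047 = 379503487.37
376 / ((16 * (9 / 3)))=47 / 6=7.83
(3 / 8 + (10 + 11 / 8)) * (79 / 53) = 3713 / 212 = 17.51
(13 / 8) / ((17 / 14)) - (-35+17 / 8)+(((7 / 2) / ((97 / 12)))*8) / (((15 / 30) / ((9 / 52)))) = 6073065 / 171496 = 35.41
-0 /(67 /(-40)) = 0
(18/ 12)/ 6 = 1/ 4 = 0.25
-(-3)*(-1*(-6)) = 18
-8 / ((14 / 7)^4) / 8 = -1 / 16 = -0.06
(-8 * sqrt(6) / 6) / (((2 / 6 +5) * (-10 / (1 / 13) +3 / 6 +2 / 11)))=11 * sqrt(6) / 5690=0.00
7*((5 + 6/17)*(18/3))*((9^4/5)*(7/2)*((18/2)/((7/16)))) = 1805482224/85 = 21240967.34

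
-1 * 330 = -330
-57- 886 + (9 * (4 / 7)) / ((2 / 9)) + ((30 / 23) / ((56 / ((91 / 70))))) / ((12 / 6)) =-2369513 / 2576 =-919.84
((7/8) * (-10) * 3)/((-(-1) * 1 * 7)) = -15/4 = -3.75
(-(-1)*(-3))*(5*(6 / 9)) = -10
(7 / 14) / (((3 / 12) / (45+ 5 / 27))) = 2440 / 27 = 90.37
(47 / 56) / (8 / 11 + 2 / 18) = 4653 / 4648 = 1.00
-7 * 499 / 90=-3493 / 90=-38.81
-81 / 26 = -3.12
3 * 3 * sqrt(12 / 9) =10.39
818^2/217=669124/217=3083.52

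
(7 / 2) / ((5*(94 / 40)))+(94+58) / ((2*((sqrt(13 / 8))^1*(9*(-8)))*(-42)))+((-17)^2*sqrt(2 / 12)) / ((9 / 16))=19*sqrt(26) / 4914+14 / 47+2312*sqrt(6) / 27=210.07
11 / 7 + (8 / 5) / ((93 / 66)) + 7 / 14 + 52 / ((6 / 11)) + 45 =934447 / 6510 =143.54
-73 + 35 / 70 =-145 / 2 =-72.50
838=838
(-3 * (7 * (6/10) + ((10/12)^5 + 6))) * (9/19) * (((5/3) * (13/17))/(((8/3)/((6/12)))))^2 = -0.86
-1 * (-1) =1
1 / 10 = 0.10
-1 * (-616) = 616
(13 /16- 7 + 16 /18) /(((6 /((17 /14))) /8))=-1853 /216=-8.58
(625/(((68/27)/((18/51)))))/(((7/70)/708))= 179212500/289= 620112.46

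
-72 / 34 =-36 / 17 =-2.12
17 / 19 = 0.89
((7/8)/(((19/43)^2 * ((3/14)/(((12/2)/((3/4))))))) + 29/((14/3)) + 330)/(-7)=-7634509/106134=-71.93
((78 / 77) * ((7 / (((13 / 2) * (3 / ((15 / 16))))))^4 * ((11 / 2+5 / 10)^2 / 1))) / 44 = 0.01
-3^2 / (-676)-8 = -7.99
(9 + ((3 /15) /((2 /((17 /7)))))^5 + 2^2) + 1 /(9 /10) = 213461678713 /15126300000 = 14.11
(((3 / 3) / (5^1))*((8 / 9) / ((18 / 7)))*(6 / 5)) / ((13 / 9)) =56 / 975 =0.06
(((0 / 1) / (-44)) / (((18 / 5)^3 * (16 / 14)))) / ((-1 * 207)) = 0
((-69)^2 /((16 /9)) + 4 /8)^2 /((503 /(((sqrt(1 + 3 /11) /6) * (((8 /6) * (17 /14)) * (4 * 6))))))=31224281633 * sqrt(154) /3718176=104213.23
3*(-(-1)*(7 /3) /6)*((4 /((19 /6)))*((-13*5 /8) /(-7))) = 1.71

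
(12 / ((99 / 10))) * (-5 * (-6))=36.36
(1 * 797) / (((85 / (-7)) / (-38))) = 212002 / 85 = 2494.14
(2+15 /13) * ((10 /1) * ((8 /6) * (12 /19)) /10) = 656 /247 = 2.66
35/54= 0.65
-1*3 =-3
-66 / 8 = -8.25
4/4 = 1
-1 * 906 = -906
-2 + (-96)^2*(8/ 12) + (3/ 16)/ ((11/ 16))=67565/ 11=6142.27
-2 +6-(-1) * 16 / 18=44 / 9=4.89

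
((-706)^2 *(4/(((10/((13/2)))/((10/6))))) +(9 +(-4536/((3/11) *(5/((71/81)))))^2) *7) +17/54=83255119307/1350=61670458.75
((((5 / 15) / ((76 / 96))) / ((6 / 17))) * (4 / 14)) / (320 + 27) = 136 / 138453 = 0.00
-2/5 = -0.40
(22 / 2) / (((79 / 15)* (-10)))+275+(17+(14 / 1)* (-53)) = -71133 / 158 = -450.21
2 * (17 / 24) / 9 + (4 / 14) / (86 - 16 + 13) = 10093 / 62748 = 0.16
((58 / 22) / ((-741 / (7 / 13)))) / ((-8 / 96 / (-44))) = -3248 / 3211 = -1.01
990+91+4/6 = 3245/3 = 1081.67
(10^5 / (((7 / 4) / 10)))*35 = 20000000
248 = 248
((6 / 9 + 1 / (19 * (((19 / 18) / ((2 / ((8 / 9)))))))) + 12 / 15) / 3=0.53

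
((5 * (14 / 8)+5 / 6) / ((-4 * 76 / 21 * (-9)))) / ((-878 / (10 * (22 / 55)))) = -805 / 2402208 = -0.00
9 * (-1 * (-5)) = 45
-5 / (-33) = 0.15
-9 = -9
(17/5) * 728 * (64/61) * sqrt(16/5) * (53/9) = 167917568 * sqrt(5)/13725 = 27357.02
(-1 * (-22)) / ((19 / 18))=396 / 19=20.84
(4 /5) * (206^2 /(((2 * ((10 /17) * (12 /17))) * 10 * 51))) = 180353 /2250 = 80.16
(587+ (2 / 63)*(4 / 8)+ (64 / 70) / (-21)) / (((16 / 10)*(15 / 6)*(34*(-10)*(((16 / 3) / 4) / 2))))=-647137 / 999600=-0.65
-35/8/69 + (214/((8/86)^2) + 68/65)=221840279/8970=24731.36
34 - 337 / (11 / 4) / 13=3514 / 143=24.57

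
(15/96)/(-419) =-5/13408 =-0.00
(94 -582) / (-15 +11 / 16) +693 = 166505 / 229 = 727.10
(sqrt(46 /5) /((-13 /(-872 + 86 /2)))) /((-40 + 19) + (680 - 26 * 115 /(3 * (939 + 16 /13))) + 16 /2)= 30398601 * sqrt(230) /1587257945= 0.29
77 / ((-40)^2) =77 / 1600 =0.05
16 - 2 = 14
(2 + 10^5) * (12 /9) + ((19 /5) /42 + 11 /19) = 532013311 /3990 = 133336.67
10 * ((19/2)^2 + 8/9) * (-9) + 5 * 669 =-9715/2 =-4857.50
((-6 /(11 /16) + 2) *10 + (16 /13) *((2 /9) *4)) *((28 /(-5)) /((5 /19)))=45311504 /32175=1408.28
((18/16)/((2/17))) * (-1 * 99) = -15147/16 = -946.69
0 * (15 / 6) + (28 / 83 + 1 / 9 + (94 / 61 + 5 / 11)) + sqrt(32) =1225018 / 501237 + 4 * sqrt(2) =8.10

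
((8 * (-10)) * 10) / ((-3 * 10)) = 80 / 3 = 26.67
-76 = -76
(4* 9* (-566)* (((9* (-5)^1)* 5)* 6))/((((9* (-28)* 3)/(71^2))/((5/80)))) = -320985675/28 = -11463774.11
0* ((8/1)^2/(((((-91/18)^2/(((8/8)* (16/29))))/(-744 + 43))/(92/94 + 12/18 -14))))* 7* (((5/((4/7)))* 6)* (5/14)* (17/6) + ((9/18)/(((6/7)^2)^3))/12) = 0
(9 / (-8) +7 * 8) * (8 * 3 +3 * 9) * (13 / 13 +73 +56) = 363821.25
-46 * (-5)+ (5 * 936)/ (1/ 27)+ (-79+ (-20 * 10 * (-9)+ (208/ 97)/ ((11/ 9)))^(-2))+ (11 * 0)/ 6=467571826619813113/ 3695898590784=126511.00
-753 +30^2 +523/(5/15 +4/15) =3056/3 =1018.67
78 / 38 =39 / 19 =2.05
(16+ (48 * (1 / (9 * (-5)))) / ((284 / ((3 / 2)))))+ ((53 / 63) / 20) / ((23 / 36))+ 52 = 68.06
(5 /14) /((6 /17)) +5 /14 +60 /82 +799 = 2758991 /3444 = 801.10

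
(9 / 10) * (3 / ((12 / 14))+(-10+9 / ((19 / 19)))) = 9 / 4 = 2.25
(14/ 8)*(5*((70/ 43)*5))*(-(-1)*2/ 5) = 1225/ 43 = 28.49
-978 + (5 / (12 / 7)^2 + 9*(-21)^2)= 430949 / 144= 2992.70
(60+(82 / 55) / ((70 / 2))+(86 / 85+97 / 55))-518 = -14895831 / 32725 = -455.18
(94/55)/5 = 94/275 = 0.34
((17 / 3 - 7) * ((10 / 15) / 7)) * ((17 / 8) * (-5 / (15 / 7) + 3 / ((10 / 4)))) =289 / 945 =0.31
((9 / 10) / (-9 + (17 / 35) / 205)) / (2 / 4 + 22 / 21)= -54243 / 839254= -0.06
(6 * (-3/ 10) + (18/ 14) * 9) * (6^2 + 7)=14706/ 35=420.17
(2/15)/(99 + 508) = 2/9105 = 0.00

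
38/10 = 19/5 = 3.80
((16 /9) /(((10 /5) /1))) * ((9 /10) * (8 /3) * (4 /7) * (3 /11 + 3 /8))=304 /385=0.79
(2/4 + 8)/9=0.94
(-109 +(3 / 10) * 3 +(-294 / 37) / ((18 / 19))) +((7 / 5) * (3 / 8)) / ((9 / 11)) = -115.85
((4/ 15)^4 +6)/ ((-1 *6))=-152003/ 151875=-1.00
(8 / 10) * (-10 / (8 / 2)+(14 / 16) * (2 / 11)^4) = -146354 / 73205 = -2.00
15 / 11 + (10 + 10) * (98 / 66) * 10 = 895 / 3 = 298.33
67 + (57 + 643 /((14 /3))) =3665 /14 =261.79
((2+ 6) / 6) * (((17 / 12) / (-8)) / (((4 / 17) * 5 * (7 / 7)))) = -289 / 1440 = -0.20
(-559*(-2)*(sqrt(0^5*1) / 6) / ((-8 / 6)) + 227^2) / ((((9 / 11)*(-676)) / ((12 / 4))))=-566819 / 2028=-279.50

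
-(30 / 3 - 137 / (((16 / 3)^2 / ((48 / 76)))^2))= -9.93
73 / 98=0.74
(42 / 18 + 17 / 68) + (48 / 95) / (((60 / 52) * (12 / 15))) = 3569 / 1140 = 3.13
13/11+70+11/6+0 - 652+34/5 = -188821/330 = -572.18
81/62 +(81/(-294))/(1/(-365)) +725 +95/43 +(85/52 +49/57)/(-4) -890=-47661576085/774398352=-61.55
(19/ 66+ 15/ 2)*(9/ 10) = 771/ 110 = 7.01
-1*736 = -736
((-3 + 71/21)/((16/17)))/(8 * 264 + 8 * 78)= 17/114912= 0.00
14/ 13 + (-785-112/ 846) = -4311521/ 5499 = -784.06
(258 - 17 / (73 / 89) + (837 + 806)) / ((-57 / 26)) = -3568760 / 4161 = -857.67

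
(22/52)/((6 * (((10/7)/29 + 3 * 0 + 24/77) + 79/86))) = 1056209/19166394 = 0.06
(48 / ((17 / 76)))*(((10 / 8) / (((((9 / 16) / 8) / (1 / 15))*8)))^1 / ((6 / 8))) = 19456 / 459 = 42.39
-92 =-92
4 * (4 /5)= 16 /5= 3.20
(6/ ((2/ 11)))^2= 1089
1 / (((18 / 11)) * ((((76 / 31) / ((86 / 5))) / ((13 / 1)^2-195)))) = -190619 / 1710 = -111.47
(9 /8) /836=9 /6688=0.00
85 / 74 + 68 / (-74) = 17 / 74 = 0.23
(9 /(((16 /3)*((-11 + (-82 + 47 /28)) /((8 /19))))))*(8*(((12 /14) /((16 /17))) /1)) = -2754 /48583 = -0.06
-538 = -538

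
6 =6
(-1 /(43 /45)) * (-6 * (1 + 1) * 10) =5400 /43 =125.58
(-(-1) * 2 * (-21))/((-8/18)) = 189/2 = 94.50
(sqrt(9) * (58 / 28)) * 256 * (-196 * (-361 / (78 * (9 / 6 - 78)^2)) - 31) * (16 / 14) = -836238439424 / 14911533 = -56079.98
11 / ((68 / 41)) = 451 / 68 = 6.63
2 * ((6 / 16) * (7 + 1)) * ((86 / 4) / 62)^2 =5547 / 7688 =0.72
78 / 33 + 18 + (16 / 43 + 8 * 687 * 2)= 5209024 / 473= 11012.74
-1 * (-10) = 10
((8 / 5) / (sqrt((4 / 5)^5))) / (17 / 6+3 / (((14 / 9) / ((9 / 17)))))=0.73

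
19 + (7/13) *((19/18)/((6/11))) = 28139/1404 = 20.04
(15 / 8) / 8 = 15 / 64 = 0.23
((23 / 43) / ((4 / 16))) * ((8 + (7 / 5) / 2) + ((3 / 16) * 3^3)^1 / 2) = 41331 / 1720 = 24.03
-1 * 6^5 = -7776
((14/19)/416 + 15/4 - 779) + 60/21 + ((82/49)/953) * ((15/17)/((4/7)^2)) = -346171558157/448184464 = -772.39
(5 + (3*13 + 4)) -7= 41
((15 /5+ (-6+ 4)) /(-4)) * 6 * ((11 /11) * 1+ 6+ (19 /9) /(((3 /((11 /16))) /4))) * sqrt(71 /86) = -965 * sqrt(6106) /6192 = -12.18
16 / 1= 16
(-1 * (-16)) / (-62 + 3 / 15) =-80 / 309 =-0.26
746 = 746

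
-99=-99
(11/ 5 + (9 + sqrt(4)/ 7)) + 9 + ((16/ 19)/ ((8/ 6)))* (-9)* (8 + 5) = -35517/ 665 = -53.41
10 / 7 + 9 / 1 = 73 / 7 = 10.43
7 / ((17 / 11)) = 77 / 17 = 4.53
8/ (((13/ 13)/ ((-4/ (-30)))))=16/ 15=1.07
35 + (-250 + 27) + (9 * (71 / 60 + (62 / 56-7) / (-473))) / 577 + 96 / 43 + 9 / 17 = -2734309406 / 14762545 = -185.22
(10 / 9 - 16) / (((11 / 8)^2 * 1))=-8576 / 1089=-7.88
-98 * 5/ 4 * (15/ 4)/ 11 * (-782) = 1436925/ 44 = 32657.39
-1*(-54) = 54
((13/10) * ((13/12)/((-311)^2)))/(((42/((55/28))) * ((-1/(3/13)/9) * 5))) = -429/1516585280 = -0.00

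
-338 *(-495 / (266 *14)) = 44.93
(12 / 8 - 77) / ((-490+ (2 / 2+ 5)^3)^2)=-151 / 150152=-0.00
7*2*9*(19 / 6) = 399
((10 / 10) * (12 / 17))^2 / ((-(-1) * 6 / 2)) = 48 / 289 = 0.17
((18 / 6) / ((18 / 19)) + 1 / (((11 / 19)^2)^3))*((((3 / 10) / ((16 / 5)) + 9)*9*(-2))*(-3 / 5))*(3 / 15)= 165486724191 / 283449760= 583.83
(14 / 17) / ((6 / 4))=28 / 51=0.55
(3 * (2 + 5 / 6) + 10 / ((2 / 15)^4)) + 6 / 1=31655.12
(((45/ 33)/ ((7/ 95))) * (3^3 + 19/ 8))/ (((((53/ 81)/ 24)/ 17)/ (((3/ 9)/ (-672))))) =-153707625/ 914144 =-168.14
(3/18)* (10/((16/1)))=5/48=0.10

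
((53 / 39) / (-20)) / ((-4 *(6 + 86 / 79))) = 0.00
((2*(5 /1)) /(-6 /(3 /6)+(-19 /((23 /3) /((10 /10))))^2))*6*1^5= -10.24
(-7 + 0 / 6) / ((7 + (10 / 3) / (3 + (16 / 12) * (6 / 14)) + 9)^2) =-1575 / 64516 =-0.02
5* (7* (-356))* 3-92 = -37472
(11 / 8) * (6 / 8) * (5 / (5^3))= 33 / 800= 0.04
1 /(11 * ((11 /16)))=16 /121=0.13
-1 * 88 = -88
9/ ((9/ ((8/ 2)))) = 4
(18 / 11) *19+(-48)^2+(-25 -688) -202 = 15621 / 11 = 1420.09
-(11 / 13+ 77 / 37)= -2.93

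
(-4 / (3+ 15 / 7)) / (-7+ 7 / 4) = 4 / 27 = 0.15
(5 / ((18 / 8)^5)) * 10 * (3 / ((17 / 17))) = 51200 / 19683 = 2.60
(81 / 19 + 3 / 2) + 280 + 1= 10897 / 38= 286.76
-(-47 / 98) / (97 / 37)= 1739 / 9506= 0.18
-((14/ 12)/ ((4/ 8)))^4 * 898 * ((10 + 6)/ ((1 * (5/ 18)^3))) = -2483824896/ 125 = -19870599.17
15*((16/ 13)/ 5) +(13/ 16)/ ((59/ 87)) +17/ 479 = 4.93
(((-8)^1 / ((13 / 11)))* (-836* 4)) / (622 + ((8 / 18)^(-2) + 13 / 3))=14125056 / 393991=35.85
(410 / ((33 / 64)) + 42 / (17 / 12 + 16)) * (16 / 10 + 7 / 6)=20752988 / 9405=2206.59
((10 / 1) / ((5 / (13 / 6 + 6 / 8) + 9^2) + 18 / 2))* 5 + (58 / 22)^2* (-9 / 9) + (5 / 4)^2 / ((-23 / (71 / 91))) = -8400288343 / 1300707408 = -6.46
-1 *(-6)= 6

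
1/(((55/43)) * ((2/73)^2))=229147/220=1041.58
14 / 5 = 2.80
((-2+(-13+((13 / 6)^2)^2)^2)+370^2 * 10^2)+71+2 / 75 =574854904316569 / 41990400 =13690150.71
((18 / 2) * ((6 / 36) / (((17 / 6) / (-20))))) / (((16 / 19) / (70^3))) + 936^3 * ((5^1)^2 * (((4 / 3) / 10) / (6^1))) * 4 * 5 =154820456550 / 17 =9107085679.41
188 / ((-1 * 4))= -47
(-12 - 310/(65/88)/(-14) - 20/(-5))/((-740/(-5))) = 500/3367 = 0.15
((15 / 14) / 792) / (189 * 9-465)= 5 / 4568256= 0.00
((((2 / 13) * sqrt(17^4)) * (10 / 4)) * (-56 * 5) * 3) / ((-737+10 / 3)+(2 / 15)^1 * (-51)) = 18207000 / 144391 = 126.10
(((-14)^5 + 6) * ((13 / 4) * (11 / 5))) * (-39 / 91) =115361961 / 70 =1648028.01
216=216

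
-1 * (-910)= 910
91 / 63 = 13 / 9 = 1.44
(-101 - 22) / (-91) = 123 / 91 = 1.35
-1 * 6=-6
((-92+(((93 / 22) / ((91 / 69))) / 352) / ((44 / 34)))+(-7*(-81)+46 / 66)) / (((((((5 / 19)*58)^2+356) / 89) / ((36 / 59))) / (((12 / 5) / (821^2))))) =710861002244579 / 4551674518798447040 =0.00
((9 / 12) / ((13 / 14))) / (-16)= -0.05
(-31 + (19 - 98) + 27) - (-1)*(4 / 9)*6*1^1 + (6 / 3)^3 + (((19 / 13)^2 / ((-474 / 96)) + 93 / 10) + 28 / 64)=-201958313 / 3204240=-63.03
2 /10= 1 /5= 0.20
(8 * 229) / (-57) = -1832 / 57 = -32.14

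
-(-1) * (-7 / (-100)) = 7 / 100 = 0.07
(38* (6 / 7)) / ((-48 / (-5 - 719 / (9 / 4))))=55499 / 252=220.23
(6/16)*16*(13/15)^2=338/75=4.51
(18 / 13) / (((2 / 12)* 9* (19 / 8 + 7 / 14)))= 96 / 299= 0.32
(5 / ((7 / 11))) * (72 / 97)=3960 / 679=5.83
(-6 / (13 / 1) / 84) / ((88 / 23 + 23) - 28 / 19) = -437 / 2016378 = -0.00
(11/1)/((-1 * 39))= -11/39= -0.28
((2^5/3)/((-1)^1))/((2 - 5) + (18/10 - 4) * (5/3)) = 8/5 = 1.60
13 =13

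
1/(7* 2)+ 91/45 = 2.09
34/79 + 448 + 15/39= 460933/1027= 448.81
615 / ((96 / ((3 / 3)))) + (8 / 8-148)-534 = -21587 / 32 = -674.59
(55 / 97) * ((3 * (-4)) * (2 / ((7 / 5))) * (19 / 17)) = -10.86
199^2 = 39601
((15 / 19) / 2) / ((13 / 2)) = 15 / 247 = 0.06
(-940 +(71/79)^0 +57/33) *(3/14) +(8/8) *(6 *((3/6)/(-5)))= -201.44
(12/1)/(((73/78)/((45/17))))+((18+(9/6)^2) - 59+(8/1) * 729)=5827.19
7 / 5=1.40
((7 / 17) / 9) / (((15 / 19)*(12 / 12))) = 133 / 2295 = 0.06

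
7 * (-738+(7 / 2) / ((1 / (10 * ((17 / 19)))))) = -93989 / 19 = -4946.79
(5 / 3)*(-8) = -40 / 3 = -13.33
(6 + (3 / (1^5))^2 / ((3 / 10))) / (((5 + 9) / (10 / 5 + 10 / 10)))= 54 / 7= 7.71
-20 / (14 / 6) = -60 / 7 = -8.57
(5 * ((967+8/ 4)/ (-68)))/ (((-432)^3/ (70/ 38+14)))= 1505/ 107495424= 0.00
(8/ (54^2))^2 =4/ 531441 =0.00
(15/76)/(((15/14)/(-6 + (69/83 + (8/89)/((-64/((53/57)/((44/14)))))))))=-2681438095/2816042592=-0.95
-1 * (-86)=86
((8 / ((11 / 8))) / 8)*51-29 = 89 / 11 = 8.09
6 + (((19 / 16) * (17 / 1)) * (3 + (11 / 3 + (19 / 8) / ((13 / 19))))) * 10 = 5123221 / 2496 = 2052.57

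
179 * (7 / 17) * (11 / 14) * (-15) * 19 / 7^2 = -561165 / 1666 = -336.83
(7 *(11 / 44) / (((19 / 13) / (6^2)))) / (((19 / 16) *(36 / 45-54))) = -4680 / 6859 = -0.68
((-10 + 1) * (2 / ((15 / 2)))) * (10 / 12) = -2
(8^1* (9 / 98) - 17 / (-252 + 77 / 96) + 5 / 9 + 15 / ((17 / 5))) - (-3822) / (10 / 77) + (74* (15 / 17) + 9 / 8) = 6095539215149 / 206617320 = 29501.59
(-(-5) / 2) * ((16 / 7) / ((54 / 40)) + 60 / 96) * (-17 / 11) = -297925 / 33264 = -8.96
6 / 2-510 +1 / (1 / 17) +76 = -414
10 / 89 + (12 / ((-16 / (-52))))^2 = 135379 / 89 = 1521.11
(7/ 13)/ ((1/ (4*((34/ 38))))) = 476/ 247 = 1.93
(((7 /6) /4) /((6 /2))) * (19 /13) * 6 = 133 /156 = 0.85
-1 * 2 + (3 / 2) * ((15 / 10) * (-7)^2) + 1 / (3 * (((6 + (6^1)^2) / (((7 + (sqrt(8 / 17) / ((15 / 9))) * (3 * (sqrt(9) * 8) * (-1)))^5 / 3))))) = -15610.08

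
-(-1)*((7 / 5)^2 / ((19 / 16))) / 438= 392 / 104025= 0.00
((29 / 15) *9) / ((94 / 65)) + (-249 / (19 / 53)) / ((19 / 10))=-11996889 / 33934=-353.54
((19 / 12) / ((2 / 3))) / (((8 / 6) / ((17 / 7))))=969 / 224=4.33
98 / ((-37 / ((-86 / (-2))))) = -4214 / 37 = -113.89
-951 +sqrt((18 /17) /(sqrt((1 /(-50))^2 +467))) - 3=-954 +10*1167501^(3 /4)*sqrt(17) /6615839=-953.78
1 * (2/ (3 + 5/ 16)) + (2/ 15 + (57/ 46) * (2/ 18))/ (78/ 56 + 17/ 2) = 3196834/ 5064945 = 0.63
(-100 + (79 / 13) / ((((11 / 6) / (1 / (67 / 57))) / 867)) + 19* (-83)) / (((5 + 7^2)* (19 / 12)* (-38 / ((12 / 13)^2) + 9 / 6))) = -117716304 / 564867017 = -0.21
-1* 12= -12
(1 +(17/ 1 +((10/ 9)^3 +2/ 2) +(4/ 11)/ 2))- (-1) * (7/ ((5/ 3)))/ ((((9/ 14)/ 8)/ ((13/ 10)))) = 17742083/ 200475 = 88.50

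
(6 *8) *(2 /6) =16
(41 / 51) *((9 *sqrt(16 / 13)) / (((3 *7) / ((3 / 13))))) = 492 *sqrt(13) / 20111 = 0.09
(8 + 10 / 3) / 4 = 17 / 6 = 2.83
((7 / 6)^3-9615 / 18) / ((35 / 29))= -3336073 / 7560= -441.28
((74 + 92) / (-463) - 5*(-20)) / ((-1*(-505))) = 46134 / 233815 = 0.20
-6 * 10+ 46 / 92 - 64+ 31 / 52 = -6391 / 52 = -122.90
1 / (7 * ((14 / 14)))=1 / 7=0.14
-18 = -18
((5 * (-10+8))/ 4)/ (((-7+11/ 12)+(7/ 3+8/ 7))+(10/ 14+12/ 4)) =-70/ 31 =-2.26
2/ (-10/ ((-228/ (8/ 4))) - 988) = -114/ 56311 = -0.00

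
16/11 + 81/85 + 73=70506/935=75.41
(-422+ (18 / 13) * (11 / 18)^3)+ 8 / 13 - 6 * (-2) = -1722997 / 4212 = -409.07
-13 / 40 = -0.32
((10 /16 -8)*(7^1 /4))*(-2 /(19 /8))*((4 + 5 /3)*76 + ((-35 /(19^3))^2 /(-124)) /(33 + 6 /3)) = 3112833245798059 /665040573816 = 4680.67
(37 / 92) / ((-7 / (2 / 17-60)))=18833 / 5474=3.44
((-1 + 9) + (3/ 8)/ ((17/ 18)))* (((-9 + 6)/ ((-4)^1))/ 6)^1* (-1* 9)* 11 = -56529/ 544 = -103.91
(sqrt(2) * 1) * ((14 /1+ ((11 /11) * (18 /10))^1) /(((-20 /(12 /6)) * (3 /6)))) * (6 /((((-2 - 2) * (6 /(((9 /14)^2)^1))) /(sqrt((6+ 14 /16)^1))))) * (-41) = -262359 * sqrt(55) /39200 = -49.64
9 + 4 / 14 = 65 / 7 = 9.29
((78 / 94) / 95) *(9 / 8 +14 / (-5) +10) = 12987 / 178600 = 0.07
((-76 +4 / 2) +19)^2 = 3025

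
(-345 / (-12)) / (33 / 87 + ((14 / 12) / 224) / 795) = 75.79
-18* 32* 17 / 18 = -544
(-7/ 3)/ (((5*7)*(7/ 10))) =-0.10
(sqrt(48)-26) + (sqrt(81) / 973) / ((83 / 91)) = -299845 / 11537 + 4 * sqrt(3) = -19.06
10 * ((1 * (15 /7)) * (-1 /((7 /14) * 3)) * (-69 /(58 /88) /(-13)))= -303600 /2639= -115.04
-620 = -620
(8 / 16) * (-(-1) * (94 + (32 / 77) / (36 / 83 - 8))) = 567851 / 12089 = 46.97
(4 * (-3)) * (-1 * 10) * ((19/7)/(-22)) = -1140/77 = -14.81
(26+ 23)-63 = -14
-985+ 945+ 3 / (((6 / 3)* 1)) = -77 / 2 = -38.50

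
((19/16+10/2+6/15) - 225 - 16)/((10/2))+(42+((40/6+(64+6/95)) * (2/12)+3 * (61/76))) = 637057/68400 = 9.31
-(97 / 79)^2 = -9409 / 6241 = -1.51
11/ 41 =0.27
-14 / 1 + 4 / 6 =-40 / 3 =-13.33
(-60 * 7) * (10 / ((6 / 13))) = -9100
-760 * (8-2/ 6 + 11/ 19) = -18800/ 3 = -6266.67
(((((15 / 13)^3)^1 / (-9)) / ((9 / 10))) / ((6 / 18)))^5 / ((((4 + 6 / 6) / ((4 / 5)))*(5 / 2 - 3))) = 976562500000000 / 51185893014090757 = 0.02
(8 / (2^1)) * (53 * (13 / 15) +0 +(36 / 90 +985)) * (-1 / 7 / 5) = -1768 / 15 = -117.87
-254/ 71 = -3.58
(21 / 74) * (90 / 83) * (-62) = -58590 / 3071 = -19.08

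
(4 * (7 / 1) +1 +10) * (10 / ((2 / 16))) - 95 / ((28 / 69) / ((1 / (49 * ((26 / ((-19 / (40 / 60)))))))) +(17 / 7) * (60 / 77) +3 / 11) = 3125.95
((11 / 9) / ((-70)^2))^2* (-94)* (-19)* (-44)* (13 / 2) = -15451579 / 486202500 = -0.03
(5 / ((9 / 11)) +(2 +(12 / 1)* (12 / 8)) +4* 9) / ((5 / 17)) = 9503 / 45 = 211.18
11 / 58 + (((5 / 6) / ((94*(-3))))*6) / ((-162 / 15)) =84479 / 441612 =0.19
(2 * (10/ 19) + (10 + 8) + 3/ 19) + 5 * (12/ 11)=5155/ 209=24.67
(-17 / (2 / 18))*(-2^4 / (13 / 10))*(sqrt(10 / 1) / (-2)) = -2977.41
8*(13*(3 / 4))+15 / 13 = 1029 / 13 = 79.15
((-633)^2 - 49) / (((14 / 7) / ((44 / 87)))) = 8814080 / 87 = 101311.26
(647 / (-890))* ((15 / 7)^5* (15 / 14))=-1473946875 / 41883044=-35.19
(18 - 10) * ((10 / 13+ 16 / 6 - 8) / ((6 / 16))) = -11392 / 117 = -97.37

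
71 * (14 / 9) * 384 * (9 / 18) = 63616 / 3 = 21205.33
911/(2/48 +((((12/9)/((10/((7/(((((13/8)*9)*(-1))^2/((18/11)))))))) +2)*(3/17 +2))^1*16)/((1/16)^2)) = 31093559640/610722034487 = 0.05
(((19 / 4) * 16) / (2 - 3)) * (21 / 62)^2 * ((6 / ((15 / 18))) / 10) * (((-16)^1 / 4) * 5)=603288 / 4805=125.55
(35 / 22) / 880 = 7 / 3872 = 0.00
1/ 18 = 0.06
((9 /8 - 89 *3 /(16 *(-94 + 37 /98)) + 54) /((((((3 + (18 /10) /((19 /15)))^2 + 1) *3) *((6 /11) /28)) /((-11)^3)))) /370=-25030607341201 /151073164500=-165.69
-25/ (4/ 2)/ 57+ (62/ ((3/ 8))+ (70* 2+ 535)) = 95773/ 114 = 840.11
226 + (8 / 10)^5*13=719562 / 3125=230.26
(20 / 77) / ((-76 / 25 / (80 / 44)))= -2500 / 16093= -0.16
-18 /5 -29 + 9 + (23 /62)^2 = -450947 /19220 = -23.46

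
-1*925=-925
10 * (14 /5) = 28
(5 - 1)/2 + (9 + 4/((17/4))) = 203/17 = 11.94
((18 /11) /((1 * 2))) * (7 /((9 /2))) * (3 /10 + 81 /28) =447 /110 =4.06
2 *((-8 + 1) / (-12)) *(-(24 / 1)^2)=-672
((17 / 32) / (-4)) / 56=-17 / 7168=-0.00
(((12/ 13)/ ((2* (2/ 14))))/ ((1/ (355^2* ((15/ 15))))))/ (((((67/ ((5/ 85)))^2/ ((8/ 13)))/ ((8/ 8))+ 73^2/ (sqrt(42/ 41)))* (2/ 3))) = 1730429799600600/ 5973078008226317 - 1353919845600* sqrt(1722)/ 77650014106942121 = 0.29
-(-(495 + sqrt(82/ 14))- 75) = sqrt(287)/ 7 + 570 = 572.42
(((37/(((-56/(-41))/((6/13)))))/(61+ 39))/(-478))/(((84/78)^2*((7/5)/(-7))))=59163/52465280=0.00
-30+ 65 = 35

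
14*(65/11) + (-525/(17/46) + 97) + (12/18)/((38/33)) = -1240.28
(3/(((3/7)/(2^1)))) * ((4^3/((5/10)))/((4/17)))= 7616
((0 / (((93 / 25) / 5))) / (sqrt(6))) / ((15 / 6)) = 0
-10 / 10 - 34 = -35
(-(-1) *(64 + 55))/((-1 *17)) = -7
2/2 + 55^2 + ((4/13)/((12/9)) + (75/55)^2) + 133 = 4972395/1573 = 3161.09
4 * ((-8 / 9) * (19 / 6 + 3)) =-592 / 27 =-21.93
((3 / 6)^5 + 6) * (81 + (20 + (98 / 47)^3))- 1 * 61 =2002809299 / 3322336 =602.83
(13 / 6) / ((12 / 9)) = 13 / 8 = 1.62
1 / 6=0.17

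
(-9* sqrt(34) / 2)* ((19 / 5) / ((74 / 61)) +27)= -790.65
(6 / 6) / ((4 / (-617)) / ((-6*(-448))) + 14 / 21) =414624 / 276415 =1.50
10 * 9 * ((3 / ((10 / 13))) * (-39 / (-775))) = 13689 / 775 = 17.66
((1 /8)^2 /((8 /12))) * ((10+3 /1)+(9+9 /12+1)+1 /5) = 1437 /2560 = 0.56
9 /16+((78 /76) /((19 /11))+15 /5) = 24009 /5776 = 4.16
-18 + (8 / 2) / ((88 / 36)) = -180 / 11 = -16.36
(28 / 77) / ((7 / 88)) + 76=564 / 7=80.57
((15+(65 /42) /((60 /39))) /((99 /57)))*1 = 51091 /5544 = 9.22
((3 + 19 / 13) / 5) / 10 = 29 / 325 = 0.09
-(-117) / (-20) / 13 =-9 / 20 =-0.45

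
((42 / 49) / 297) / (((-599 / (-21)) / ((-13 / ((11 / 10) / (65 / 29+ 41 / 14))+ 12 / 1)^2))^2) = 288994953242791846082 / 14018552815827569933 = 20.62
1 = 1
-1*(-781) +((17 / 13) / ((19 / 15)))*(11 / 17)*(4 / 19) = 3665893 / 4693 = 781.14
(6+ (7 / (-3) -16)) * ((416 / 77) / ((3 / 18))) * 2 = -61568 / 77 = -799.58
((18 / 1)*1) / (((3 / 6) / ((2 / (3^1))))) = 24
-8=-8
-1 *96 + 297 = 201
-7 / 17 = -0.41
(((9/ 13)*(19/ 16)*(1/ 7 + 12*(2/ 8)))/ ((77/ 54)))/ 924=1539/ 784784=0.00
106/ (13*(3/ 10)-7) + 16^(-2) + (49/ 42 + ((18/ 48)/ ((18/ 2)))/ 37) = -29088815/ 880896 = -33.02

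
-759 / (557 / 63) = -47817 / 557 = -85.85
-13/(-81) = 13/81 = 0.16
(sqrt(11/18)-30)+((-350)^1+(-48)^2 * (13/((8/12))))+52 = sqrt(22)/6+44600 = 44600.78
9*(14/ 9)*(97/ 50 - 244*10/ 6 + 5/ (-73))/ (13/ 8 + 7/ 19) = -4716187448/ 1658925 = -2842.92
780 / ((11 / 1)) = 780 / 11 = 70.91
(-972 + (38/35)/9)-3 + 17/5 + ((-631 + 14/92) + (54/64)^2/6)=-23773185769/14837760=-1602.21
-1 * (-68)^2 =-4624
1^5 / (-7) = -1 / 7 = -0.14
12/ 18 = 2/ 3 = 0.67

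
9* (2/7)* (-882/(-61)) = 37.18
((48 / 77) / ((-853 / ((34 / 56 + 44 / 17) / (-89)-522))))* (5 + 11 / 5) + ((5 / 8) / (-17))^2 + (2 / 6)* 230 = 901568393874217 / 11352640326720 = 79.41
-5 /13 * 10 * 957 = -47850 /13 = -3680.77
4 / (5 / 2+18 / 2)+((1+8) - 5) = 100 / 23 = 4.35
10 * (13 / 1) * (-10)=-1300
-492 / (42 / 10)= -820 / 7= -117.14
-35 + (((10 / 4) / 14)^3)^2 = -35.00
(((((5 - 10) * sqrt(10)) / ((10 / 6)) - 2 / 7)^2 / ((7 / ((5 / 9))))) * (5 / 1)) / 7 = 100 * sqrt(10) / 1029 +110350 / 21609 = 5.41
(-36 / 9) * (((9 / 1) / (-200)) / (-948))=-3 / 15800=-0.00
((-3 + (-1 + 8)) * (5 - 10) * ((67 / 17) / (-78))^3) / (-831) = -1503815 / 484363718514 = -0.00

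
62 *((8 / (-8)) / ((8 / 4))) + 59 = 28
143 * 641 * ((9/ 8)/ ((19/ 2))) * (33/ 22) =2474901/ 152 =16282.24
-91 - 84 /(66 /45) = -148.27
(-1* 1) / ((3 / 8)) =-8 / 3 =-2.67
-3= -3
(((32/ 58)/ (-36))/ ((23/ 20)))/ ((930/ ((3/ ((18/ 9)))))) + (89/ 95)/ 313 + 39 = 215821982182/ 5533475355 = 39.00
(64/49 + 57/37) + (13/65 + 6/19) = 579132/172235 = 3.36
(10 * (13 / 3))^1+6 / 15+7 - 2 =731 / 15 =48.73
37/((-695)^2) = 37/483025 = 0.00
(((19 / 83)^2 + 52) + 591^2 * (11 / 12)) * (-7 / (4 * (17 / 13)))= -802998194999 / 1873808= -428538.14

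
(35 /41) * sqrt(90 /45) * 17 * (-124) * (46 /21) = -484840 * sqrt(2) /123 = -5574.53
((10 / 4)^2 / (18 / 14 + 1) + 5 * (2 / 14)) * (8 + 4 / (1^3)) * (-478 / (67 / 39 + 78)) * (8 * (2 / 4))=-43202835 / 43526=-992.58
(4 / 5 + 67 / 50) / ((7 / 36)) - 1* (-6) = 2976 / 175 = 17.01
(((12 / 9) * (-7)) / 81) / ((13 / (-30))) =280 / 1053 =0.27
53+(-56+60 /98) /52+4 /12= 199769 /3822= 52.27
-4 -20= -24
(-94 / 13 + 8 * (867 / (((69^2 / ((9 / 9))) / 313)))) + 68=10661258 / 20631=516.76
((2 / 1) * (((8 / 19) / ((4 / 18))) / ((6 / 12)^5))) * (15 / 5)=6912 / 19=363.79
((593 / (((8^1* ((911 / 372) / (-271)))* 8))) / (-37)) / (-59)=-14945379 / 31819408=-0.47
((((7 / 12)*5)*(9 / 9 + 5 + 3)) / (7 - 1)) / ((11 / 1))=35 / 88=0.40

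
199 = 199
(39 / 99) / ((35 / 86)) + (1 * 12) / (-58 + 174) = 35887 / 33495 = 1.07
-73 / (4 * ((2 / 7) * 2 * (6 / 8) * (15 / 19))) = -9709 / 180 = -53.94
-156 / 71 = -2.20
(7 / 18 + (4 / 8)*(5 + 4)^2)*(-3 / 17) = -368 / 51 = -7.22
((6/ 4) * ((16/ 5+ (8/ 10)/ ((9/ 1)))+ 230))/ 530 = 5249/ 7950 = 0.66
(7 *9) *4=252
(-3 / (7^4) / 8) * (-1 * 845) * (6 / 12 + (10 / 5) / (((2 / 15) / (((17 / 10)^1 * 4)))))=13.53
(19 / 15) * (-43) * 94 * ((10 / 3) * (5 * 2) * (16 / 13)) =-24575360 / 117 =-210045.81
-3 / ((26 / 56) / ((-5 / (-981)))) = -140 / 4251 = -0.03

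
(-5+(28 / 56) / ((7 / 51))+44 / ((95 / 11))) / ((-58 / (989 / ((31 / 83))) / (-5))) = 408054477 / 478268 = 853.19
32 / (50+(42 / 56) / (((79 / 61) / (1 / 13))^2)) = 135005312 / 210956963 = 0.64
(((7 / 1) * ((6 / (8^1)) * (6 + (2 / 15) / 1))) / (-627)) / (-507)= 161 / 1589445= 0.00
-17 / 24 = -0.71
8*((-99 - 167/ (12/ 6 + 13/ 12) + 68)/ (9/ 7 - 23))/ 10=22057/ 7030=3.14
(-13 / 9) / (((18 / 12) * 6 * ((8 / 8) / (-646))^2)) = -66976.64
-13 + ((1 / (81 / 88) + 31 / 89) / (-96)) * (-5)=-8945117 / 692064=-12.93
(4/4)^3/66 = 1/66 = 0.02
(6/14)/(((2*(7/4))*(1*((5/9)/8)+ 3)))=432/10829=0.04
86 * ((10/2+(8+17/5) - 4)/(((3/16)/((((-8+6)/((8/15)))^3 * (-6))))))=1799550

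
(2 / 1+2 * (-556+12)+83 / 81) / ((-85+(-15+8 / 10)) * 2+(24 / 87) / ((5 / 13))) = 12743035 / 2321784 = 5.49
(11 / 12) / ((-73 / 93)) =-341 / 292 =-1.17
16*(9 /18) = 8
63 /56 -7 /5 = -0.28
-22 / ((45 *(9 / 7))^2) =-1078 / 164025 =-0.01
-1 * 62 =-62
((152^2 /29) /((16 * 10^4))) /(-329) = -361 /23852500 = -0.00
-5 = -5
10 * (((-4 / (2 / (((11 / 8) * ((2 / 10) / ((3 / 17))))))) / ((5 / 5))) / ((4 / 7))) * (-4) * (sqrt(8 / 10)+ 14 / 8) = 1309 * sqrt(5) / 15+ 9163 / 24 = 576.93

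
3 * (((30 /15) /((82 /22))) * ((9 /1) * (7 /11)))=9.22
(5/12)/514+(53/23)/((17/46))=653893/104856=6.24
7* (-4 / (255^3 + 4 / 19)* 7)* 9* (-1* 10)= 0.00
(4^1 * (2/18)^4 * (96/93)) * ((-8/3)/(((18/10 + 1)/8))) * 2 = -40960/4271211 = -0.01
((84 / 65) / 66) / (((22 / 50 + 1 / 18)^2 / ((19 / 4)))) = 2693250 / 7111247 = 0.38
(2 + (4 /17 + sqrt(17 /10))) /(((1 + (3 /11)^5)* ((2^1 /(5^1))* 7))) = 161051* sqrt(170) /4516232 + 15299845 /19193986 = 1.26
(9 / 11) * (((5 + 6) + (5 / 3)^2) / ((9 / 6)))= 7.52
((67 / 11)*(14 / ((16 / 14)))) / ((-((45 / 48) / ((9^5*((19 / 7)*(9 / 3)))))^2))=-19627020638716.97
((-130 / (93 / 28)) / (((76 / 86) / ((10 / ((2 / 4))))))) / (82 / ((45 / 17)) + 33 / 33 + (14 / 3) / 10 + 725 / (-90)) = -9391200 / 258571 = -36.32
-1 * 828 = -828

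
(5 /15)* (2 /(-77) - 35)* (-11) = 899 /7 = 128.43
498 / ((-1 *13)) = -498 / 13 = -38.31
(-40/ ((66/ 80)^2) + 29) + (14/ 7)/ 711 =-2560859/ 86031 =-29.77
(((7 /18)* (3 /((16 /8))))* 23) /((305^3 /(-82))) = -6601 /170235750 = -0.00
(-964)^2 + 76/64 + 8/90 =669094039/720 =929297.28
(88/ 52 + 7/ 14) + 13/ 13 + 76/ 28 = 5.91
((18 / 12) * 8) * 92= 1104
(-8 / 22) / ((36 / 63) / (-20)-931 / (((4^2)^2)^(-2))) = 140 / 23490396171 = 0.00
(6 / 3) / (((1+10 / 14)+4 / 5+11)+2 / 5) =70 / 487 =0.14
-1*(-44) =44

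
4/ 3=1.33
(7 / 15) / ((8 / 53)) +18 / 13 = 6983 / 1560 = 4.48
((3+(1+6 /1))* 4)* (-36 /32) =-45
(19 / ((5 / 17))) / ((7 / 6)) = 1938 / 35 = 55.37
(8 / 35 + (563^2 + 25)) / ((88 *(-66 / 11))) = -168103 / 280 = -600.37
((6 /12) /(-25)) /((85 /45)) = -0.01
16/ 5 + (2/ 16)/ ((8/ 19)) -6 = -801/ 320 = -2.50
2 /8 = 1 /4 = 0.25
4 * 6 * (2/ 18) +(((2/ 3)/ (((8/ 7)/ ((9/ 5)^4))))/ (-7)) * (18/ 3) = -9683/ 3750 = -2.58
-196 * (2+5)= -1372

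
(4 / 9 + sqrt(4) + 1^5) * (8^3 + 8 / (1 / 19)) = 20584 / 9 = 2287.11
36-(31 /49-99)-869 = -35997 /49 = -734.63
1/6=0.17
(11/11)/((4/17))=17/4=4.25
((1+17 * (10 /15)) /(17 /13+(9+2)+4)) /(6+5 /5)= 481 /4452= 0.11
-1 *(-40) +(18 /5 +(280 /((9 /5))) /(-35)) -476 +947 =22957 /45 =510.16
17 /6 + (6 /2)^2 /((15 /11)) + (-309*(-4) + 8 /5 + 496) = 52291 /30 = 1743.03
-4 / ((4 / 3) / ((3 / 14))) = -9 / 14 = -0.64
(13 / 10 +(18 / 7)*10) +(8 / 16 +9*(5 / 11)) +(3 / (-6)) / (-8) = 195073 / 6160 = 31.67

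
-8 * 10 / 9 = -80 / 9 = -8.89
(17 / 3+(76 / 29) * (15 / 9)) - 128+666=15893 / 29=548.03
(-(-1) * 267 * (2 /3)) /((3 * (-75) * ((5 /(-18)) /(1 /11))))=356 /1375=0.26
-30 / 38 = -15 / 19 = -0.79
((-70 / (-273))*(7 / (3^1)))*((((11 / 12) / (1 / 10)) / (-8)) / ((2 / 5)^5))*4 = -6015625 / 22464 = -267.79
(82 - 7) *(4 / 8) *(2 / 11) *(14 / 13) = 1050 / 143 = 7.34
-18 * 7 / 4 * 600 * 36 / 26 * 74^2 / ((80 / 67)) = -1560208230 / 13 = -120016017.69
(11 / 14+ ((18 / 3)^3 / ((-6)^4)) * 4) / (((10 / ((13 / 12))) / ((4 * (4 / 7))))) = 793 / 2205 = 0.36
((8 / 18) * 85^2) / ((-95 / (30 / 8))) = -7225 / 57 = -126.75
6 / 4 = 3 / 2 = 1.50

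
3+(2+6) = 11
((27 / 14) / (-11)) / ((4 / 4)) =-27 / 154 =-0.18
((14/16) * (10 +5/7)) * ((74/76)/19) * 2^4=2775/361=7.69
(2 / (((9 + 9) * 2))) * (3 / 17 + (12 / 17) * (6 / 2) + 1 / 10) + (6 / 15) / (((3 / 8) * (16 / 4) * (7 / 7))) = 0.40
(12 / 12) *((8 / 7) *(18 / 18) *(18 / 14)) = 72 / 49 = 1.47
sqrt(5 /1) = sqrt(5) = 2.24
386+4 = 390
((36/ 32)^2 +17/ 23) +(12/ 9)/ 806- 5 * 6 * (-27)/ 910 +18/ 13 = 53332393/ 12457536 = 4.28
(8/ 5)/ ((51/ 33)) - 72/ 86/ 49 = 182356/ 179095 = 1.02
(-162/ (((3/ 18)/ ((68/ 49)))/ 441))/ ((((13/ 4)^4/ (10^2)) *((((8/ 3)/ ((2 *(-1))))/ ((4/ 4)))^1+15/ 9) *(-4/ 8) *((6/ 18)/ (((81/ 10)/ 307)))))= 2220317982720/ 8768227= 253223.14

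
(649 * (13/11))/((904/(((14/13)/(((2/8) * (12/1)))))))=413/1356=0.30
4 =4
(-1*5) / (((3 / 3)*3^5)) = -5 / 243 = -0.02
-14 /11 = -1.27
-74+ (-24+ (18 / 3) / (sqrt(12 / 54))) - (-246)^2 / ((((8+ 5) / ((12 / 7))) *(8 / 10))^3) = -356.30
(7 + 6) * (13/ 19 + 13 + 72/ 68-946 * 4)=-15827110/ 323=-49000.34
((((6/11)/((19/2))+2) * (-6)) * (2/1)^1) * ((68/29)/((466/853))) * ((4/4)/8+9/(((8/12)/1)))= -2038985610/1412213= -1443.82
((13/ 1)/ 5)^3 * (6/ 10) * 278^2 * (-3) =-1528136532/ 625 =-2445018.45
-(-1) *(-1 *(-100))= 100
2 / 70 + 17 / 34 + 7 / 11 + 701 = 540667 / 770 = 702.16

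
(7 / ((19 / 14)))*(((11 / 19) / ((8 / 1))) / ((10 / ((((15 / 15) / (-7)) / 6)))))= -77 / 86640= -0.00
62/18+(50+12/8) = 989/18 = 54.94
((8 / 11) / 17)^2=64 / 34969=0.00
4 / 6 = 2 / 3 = 0.67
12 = 12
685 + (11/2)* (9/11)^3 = 166499/242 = 688.01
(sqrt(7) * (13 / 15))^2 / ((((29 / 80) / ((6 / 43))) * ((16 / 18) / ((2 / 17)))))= 28392 / 105995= 0.27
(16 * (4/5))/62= 32/155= 0.21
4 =4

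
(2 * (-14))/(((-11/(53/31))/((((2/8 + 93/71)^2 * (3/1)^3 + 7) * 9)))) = 19577608785/6875924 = 2847.27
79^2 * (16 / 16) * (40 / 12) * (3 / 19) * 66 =216792.63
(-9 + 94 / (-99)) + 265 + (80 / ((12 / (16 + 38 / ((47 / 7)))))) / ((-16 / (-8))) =1522690 / 4653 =327.25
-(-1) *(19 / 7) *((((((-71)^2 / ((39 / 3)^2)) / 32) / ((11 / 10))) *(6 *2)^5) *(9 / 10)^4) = 610810650468 / 1626625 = 375507.97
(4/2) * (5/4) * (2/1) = 5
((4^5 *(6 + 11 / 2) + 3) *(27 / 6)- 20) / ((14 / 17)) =1801507 / 28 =64339.54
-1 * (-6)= 6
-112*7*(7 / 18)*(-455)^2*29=-16474221400 / 9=-1830469044.44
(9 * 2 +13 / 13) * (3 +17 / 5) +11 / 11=613 / 5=122.60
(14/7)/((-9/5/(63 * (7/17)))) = -490/17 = -28.82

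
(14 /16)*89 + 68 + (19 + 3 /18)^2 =36953 /72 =513.24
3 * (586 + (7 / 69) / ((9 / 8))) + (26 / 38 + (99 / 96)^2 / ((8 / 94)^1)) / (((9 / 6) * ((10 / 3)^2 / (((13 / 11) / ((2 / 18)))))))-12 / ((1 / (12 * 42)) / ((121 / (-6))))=43852869951317 / 354410496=123734.68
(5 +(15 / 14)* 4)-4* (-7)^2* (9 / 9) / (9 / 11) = -14507 / 63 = -230.27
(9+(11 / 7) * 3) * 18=1728 / 7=246.86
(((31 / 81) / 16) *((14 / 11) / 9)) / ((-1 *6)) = -0.00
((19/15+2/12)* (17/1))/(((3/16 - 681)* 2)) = -2924/163395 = -0.02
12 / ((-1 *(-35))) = 12 / 35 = 0.34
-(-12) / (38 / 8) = 48 / 19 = 2.53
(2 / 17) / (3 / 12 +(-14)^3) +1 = 186567 / 186575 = 1.00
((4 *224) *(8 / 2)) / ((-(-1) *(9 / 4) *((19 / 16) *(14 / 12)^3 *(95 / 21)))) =2359296 / 12635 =186.73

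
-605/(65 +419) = -5/4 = -1.25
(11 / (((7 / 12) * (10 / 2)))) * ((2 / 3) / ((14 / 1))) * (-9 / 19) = -396 / 4655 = -0.09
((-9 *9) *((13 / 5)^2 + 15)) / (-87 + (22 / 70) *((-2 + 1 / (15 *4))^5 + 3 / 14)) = 335788830720000 / 18399205918123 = 18.25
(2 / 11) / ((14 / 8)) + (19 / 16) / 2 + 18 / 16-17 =-37397 / 2464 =-15.18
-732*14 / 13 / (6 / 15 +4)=-25620 / 143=-179.16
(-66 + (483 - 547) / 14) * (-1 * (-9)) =-4446 / 7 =-635.14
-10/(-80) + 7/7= 9/8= 1.12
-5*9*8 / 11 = -360 / 11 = -32.73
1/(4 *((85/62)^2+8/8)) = 961/11069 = 0.09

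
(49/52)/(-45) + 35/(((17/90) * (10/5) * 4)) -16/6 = 407231/19890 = 20.47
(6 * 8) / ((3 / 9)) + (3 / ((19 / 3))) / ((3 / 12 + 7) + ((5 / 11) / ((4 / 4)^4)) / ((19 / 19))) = 309300 / 2147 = 144.06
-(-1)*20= 20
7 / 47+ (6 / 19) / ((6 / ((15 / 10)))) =407 / 1786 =0.23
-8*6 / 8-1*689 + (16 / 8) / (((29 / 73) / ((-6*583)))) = -530863 / 29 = -18305.62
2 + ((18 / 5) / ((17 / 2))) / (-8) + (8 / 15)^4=3490639 / 1721250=2.03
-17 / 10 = -1.70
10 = 10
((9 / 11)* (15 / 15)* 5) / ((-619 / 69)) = -3105 / 6809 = -0.46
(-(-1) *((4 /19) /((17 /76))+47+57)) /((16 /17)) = 223 /2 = 111.50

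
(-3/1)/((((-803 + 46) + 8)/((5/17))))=15/12733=0.00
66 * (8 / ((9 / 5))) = 880 / 3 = 293.33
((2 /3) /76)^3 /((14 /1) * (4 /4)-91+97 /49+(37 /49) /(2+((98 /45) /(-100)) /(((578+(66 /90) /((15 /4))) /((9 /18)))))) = -36425977 /4028227566252192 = -0.00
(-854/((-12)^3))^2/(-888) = -182329/662888448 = -0.00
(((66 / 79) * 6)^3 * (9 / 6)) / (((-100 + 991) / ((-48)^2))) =488.54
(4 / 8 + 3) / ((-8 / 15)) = -105 / 16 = -6.56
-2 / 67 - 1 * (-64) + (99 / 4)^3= 65284337 / 4288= 15224.89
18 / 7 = 2.57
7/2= 3.50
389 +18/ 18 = 390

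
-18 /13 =-1.38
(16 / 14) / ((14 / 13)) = 52 / 49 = 1.06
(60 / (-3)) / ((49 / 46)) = -18.78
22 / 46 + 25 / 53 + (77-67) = 13348 / 1219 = 10.95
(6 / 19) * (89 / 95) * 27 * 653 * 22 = 207128988 / 1805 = 114752.90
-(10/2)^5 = -3125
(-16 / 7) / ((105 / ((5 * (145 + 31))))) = -2816 / 147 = -19.16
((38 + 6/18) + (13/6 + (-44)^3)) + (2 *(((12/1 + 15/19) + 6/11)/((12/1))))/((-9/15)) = -53387297/627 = -85147.20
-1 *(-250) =250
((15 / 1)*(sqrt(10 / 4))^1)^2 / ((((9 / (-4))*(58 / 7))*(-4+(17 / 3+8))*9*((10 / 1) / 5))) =-875 / 5046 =-0.17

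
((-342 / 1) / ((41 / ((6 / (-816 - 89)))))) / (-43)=-2052 / 1595515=-0.00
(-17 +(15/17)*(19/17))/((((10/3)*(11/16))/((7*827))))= -642995808/15895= -40452.71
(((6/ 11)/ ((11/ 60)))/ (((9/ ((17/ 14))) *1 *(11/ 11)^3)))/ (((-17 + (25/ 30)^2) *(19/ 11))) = -12240/ 858781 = -0.01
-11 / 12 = -0.92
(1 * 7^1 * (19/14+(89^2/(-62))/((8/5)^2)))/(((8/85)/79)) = -9055036485/31744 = -285251.91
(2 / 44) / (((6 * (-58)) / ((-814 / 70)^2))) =-15059 / 852600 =-0.02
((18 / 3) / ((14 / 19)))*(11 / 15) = 209 / 35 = 5.97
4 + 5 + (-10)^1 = -1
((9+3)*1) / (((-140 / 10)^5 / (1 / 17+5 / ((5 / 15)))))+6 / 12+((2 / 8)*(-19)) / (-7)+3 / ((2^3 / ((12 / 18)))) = 408074 / 285719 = 1.43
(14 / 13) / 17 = 0.06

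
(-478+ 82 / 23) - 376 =-19560 / 23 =-850.43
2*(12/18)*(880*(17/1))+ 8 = 59864/3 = 19954.67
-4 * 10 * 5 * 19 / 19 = -200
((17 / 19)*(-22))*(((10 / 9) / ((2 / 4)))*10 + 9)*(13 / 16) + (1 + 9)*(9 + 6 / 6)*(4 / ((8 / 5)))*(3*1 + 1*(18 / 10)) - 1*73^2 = -6331583 / 1368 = -4628.35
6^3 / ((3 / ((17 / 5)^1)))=1224 / 5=244.80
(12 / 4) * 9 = 27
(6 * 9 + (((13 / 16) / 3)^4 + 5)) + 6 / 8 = 317206417 / 5308416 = 59.76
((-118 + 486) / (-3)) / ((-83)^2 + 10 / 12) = -736 / 41339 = -0.02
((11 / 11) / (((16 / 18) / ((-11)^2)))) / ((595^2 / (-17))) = -1089 / 166600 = -0.01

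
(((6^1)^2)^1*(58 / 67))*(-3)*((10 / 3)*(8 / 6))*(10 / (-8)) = 34800 / 67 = 519.40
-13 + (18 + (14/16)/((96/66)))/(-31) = -53965/3968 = -13.60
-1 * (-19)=19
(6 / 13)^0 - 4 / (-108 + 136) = 6 / 7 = 0.86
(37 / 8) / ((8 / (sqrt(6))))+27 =37 * sqrt(6) / 64+27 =28.42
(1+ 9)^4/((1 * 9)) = 10000/9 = 1111.11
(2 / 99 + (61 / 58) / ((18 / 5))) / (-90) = -3587 / 1033560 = -0.00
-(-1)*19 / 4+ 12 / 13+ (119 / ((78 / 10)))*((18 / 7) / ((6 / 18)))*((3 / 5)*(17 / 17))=76.29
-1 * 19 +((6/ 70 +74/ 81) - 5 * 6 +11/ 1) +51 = 39688/ 2835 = 14.00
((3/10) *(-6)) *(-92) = 828/5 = 165.60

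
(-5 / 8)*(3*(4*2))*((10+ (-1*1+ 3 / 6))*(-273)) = 77805 / 2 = 38902.50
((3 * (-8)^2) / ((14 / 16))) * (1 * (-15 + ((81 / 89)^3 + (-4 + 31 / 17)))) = -3603.59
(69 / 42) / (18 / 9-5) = -0.55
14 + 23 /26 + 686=18223 /26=700.88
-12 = -12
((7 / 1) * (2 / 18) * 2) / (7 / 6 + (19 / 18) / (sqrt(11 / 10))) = 6468 / 1241-532 * sqrt(110) / 1241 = 0.72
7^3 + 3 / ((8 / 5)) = 2759 / 8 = 344.88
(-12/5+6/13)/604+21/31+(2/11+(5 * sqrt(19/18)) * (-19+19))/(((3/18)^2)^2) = 236.31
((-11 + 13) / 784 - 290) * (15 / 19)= -1705185 / 7448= -228.95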